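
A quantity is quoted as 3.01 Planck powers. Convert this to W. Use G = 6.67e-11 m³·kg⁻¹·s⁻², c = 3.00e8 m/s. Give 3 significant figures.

One Planck power: P_P = c⁵/G = 3.64e52 W.
3.01 × 3.64e52 W = 1.10e53 W

1.10e53 W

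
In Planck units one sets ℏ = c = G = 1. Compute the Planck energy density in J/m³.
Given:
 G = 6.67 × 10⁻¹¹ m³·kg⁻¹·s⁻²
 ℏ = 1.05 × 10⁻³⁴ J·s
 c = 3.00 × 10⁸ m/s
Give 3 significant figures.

4.68 × 10¹¹³ J/m³

u_P = c⁷/(ℏG²)
  = 2.19 × 10⁵⁹ / 4.67 × 10⁻⁵⁵
  = 4.68 × 10¹¹³ J/m³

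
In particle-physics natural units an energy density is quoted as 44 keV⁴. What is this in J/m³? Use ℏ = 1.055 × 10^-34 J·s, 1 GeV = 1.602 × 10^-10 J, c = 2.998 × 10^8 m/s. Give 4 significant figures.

9.159 × 10^14 J/m³

[E]/[L]³ = [E]⁴/(ℏc)³; restore (ℏc)⁻³.
1 GeV⁴ → 1/(ℏc)³ × (1 GeV in J)⁴ = 2.082 × 10^37 J/m³.
Convert the energy scale: 44 keV⁴ = 4.40 × 10^-23 GeV⁴.
Result: 4.40 × 10^-23 × 2.082 × 10^37 = 9.159 × 10^14 J/m³.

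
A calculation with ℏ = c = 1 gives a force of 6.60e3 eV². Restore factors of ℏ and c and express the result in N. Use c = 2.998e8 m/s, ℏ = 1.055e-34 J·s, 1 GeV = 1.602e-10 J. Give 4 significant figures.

5.355e-9 N

Force is [E]/[L] = [E]²/(ℏc); restore (ℏc)⁻¹.
1 GeV² → 1/(ℏc) × (1 GeV in J)² = 8.114e5 N.
Convert the energy scale: 6.60e3 eV² = 6.60e-15 GeV².
Result: 6.60e-15 × 8.114e5 = 5.355e-9 N.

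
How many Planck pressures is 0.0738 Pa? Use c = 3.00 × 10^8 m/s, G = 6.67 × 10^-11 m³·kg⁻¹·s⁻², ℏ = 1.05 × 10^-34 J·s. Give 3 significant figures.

1.58 × 10^-115

Planck pressure: p_P = c⁷/(ℏG²) = 4.68 × 10^113 Pa.
0.0738 / 4.68 × 10^113 = 1.58 × 10^-115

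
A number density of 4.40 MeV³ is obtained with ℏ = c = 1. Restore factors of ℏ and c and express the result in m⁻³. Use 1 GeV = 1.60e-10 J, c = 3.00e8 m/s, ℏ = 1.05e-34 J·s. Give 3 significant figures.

Number density is [L]⁻³ = [E]³/(ℏc)³.
1 GeV³ → 1/(ℏc)³ × (1 GeV in J)³ = 1.31e47 m⁻³.
Convert the energy scale: 4.40 MeV³ = 4.40e-9 GeV³.
Result: 4.40e-9 × 1.31e47 = 5.77e38 m⁻³.

5.77e38 m⁻³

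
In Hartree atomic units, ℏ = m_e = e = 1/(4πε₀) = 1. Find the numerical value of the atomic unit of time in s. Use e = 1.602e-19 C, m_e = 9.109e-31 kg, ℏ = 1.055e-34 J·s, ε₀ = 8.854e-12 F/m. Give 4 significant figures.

The unique combination of the constants set to 1 with dimensions of time is τ_au = (4πε₀)²ℏ³/(m_e e⁴).
E_h = 4.354e-18 J
ℏ/E_h = 2.423e-17 s

2.423e-17 s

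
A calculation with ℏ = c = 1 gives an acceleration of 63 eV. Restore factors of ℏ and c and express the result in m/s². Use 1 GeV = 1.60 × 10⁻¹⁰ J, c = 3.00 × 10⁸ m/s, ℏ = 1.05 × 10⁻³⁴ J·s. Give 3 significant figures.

2.88 × 10²⁵ m/s²

Acceleration is [L]/[T]² = c·[E]/ℏ.
1 GeV → c/ℏ × (1 GeV in J) = 4.57 × 10³² m/s².
Convert the energy scale: 63 eV = 6.30 × 10⁻⁸ GeV.
Result: 6.30 × 10⁻⁸ × 4.57 × 10³² = 2.88 × 10²⁵ m/s².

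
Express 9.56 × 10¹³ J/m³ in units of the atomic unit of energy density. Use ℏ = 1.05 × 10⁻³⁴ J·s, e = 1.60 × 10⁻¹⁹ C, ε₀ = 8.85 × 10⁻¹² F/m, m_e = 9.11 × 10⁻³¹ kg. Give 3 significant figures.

atomic unit of energy density: u_au = E_h/a₀³ = m_e⁴e¹⁰/((4πε₀)⁵ℏ⁸) = 3.01 × 10¹³ J/m³.
9.56 × 10¹³ / 3.01 × 10¹³ = 3.17

3.17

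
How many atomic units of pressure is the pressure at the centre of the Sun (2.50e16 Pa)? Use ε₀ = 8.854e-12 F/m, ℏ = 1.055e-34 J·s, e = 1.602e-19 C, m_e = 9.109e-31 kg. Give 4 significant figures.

853.5

atomic unit of pressure: P_au = E_h/a₀³ = m_e⁴e¹⁰/((4πε₀)⁵ℏ⁸) = 2.929e13 Pa.
2.50e16 / 2.929e13 = 853.5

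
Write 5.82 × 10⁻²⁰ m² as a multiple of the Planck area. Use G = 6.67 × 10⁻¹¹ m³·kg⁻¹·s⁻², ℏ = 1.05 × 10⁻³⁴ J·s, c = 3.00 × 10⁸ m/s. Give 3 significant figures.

Planck area: A_P = ℏG/c³ = 2.59 × 10⁻⁷⁰ m².
5.82 × 10⁻²⁰ / 2.59 × 10⁻⁷⁰ = 2.24 × 10⁵⁰

2.24 × 10⁵⁰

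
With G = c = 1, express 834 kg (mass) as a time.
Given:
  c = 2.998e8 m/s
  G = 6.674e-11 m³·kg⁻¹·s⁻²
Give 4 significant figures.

2.066e-33 s

Mass → time via G/c³.
834 kg × (G/c³) = 2.066e-33 s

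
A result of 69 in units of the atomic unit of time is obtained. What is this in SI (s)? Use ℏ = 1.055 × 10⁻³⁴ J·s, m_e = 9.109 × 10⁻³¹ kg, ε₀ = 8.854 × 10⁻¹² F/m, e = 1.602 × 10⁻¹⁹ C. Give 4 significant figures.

1.672 × 10⁻¹⁵ s

One atomic unit of time: τ_au = (4πε₀)²ℏ³/(m_e e⁴) = 2.423 × 10⁻¹⁷ s.
69 × 2.423 × 10⁻¹⁷ s = 1.672 × 10⁻¹⁵ s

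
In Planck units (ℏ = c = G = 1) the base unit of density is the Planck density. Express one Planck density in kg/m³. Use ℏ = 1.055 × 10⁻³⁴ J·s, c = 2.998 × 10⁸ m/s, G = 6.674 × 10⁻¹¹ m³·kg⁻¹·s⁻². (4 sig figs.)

5.154 × 10⁹⁶ kg/m³

ρ_P = c⁵/(ℏG²)
  = 2.422 × 10⁴² / 4.699 × 10⁻⁵⁵
  = 5.154 × 10⁹⁶ kg/m³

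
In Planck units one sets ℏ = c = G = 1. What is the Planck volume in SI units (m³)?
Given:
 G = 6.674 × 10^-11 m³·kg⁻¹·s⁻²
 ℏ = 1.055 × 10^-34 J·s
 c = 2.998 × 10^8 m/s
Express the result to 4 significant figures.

4.224 × 10^-105 m³

V_P = (ℏG/c³)^(3/2)
  = √(1.784 × 10^-209)
  = 4.224 × 10^-105 m³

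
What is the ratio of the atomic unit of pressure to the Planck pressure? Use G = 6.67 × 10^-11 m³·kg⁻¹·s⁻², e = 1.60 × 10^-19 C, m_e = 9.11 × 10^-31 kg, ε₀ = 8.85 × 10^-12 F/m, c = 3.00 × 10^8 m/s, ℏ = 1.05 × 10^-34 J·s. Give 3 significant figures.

atomic unit of pressure: P_au = E_h/a₀³ = m_e⁴e¹⁰/((4πε₀)⁵ℏ⁸) = 3.01 × 10^13 Pa
Planck pressure: p_P = c⁷/(ℏG²) = 4.68 × 10^113 Pa
ratio = 3.01 × 10^13 / 4.68 × 10^113 = 6.44 × 10^-101

6.44 × 10^-101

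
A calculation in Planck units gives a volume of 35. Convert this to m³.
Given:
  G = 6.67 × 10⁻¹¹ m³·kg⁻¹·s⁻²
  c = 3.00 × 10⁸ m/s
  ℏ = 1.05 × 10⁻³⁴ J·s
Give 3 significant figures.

1.46 × 10⁻¹⁰³ m³

One Planck volume: V_P = (ℏG/c³)^(3/2) = 4.18 × 10⁻¹⁰⁵ m³.
35 × 4.18 × 10⁻¹⁰⁵ m³ = 1.46 × 10⁻¹⁰³ m³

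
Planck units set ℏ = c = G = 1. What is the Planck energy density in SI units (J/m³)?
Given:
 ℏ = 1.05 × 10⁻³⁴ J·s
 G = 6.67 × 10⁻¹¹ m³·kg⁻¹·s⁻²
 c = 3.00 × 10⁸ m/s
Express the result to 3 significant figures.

4.68 × 10¹¹³ J/m³

The unique combination of the constants set to 1 with dimensions of energy density is u_P = c⁷/(ℏG²).
  = 2.19 × 10⁵⁹ / 4.67 × 10⁻⁵⁵
  = 4.68 × 10¹¹³ J/m³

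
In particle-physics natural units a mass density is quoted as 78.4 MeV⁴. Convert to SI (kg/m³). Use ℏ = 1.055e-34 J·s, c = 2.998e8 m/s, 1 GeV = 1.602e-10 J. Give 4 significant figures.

1.816e10 kg/m³

Mass density is [E]/(c²[L]³) = [E]⁴/(ℏ³c⁵).
1 GeV⁴ → 1/(ℏ³c⁵) × (1 GeV in J)⁴ = 2.316e20 kg/m³.
Convert the energy scale: 78.4 MeV⁴ = 7.84e-11 GeV⁴.
Result: 7.84e-11 × 2.316e20 = 1.816e10 kg/m³.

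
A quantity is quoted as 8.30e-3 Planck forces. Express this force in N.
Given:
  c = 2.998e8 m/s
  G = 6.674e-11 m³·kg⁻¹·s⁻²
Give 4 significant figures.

1.005e42 N

One Planck force: F_P = c⁴/G = 1.210e44 N.
8.30e-3 × 1.210e44 N = 1.005e42 N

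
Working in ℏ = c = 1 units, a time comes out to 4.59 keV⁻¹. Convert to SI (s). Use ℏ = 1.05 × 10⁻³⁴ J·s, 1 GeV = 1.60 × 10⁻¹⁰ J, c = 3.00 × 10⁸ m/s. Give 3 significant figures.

A time is [E]⁻¹ in ℏ=c=1; restore one factor of ℏ.
1 GeV⁻¹ → ℏ × (1 GeV in J)⁻¹ = 6.56 × 10⁻²⁵ s.
Convert the energy scale: 4.59 keV⁻¹ = 4.59 × 10⁶ GeV⁻¹.
Result: 4.59 × 10⁶ × 6.56 × 10⁻²⁵ = 3.01 × 10⁻¹⁸ s.

3.01 × 10⁻¹⁸ s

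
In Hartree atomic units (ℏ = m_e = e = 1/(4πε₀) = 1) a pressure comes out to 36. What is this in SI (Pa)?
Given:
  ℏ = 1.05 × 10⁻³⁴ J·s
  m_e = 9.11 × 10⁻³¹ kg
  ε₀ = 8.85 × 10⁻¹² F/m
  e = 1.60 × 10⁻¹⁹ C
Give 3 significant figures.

1.08 × 10¹⁵ Pa

One atomic unit of pressure: P_au = E_h/a₀³ = m_e⁴e¹⁰/((4πε₀)⁵ℏ⁸) = 3.01 × 10¹³ Pa.
36 × 3.01 × 10¹³ Pa = 1.08 × 10¹⁵ Pa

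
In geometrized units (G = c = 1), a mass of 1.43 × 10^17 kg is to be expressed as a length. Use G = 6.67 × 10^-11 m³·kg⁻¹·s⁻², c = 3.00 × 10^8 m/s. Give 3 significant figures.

1.06 × 10^-10 m

In G = c = 1 units mass has dimensions of length; the conversion factor is G/c².
1.43 × 10^17 kg × (G/c²) = 1.06 × 10^-10 m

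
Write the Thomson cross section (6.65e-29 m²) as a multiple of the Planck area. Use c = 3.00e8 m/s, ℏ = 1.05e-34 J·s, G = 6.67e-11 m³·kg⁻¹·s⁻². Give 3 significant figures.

2.56e41

Planck area: A_P = ℏG/c³ = 2.59e-70 m².
6.65e-29 / 2.59e-70 = 2.56e41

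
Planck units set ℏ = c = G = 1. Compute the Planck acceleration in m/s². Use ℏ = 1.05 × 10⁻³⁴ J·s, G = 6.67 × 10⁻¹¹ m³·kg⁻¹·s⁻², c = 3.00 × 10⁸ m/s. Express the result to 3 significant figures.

5.59 × 10⁵¹ m/s²

The unique combination of the constants set to 1 with dimensions of acceleration is a_P = √(c⁷/(ℏG)).
  = √(3.12 × 10¹⁰³)
  = 5.59 × 10⁵¹ m/s²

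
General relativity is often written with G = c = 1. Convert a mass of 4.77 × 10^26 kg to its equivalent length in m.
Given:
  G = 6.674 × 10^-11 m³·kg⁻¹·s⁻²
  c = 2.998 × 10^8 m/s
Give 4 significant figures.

In G = c = 1 units mass has dimensions of length; the conversion factor is G/c².
4.77 × 10^26 kg × (G/c²) = 0.3542 m

0.3542 m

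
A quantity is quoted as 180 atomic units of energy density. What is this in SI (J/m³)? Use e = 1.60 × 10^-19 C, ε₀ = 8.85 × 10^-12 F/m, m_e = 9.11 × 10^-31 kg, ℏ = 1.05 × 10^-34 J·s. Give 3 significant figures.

One atomic unit of energy density: u_au = E_h/a₀³ = m_e⁴e¹⁰/((4πε₀)⁵ℏ⁸) = 3.01 × 10^13 J/m³.
180 × 3.01 × 10^13 J/m³ = 5.42 × 10^15 J/m³

5.42 × 10^15 J/m³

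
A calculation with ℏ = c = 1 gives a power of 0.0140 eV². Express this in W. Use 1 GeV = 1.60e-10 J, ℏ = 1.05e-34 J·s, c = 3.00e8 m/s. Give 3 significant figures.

3.41e-6 W

Power is [E]/[T] = [E]²/ℏ.
1 GeV² → 1/ℏ × (1 GeV in J)² = 2.44e14 W.
Convert the energy scale: 0.0140 eV² = 1.40e-20 GeV².
Result: 1.40e-20 × 2.44e14 = 3.41e-6 W.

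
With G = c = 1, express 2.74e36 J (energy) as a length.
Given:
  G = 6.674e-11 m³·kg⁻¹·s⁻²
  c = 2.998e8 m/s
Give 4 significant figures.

2.264e-8 m

Energy → length via G/c⁴.
2.74e36 J × (G/c⁴) = 2.264e-8 m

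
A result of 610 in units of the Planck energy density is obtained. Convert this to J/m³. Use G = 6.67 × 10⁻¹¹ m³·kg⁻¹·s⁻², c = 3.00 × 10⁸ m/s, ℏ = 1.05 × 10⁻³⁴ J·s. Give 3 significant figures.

2.86 × 10¹¹⁶ J/m³

One Planck energy density: u_P = c⁷/(ℏG²) = 4.68 × 10¹¹³ J/m³.
610 × 4.68 × 10¹¹³ J/m³ = 2.86 × 10¹¹⁶ J/m³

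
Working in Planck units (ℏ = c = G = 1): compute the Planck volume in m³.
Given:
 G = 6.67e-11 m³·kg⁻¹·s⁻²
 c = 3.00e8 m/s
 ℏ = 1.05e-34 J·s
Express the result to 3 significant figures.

From ℏ = c = G = 1 the volume scale is V_P = (ℏG/c³)^(3/2).
  = √(1.75e-209)
  = 4.18e-105 m³

4.18e-105 m³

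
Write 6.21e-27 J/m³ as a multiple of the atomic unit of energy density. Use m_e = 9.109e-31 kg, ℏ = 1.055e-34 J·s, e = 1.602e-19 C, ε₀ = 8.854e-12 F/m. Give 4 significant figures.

2.120e-40

atomic unit of energy density: u_au = E_h/a₀³ = m_e⁴e¹⁰/((4πε₀)⁵ℏ⁸) = 2.929e13 J/m³.
6.21e-27 / 2.929e13 = 2.120e-40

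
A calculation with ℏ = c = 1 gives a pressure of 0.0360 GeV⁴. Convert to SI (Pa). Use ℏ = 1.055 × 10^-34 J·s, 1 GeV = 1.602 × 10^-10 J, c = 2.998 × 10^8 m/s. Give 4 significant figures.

7.494 × 10^35 Pa

Pressure is [E]/[L]³ = [E]⁴/(ℏc)³.
1 GeV⁴ → 1/(ℏc)³ × (1 GeV in J)⁴ = 2.082 × 10^37 Pa.
Result: 0.0360 × 2.082 × 10^37 = 7.494 × 10^35 Pa.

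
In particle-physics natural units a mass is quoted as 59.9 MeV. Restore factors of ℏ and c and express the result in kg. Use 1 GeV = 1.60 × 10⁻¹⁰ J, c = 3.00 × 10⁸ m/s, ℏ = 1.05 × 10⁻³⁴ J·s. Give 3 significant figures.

1.06 × 10⁻²⁸ kg

Mass is [E]/c²; divide by c².
1 GeV → 1/c² × (1 GeV in J) = 1.78 × 10⁻²⁷ kg.
Convert the energy scale: 59.9 MeV = 0.0599 GeV.
Result: 0.0599 × 1.78 × 10⁻²⁷ = 1.06 × 10⁻²⁸ kg.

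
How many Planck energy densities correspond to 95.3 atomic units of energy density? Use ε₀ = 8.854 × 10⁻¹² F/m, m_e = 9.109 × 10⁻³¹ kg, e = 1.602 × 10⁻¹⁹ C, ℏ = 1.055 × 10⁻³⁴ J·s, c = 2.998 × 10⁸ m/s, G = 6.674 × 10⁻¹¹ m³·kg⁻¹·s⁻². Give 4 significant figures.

6.026 × 10⁻⁹⁹

atomic unit of energy density: u_au = E_h/a₀³ = m_e⁴e¹⁰/((4πε₀)⁵ℏ⁸) = 2.929 × 10¹³ J/m³
Planck energy density: u_P = c⁷/(ℏG²) = 4.632 × 10¹¹³ J/m³
95.3 × 2.929 × 10¹³ / 4.632 × 10¹¹³ = 6.026 × 10⁻⁹⁹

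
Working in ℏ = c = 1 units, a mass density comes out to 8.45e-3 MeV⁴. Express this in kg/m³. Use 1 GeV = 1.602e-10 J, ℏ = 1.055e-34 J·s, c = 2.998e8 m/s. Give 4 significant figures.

1.957e6 kg/m³

Mass density is [E]/(c²[L]³) = [E]⁴/(ℏ³c⁵).
1 GeV⁴ → 1/(ℏ³c⁵) × (1 GeV in J)⁴ = 2.316e20 kg/m³.
Convert the energy scale: 8.45e-3 MeV⁴ = 8.45e-15 GeV⁴.
Result: 8.45e-15 × 2.316e20 = 1.957e6 kg/m³.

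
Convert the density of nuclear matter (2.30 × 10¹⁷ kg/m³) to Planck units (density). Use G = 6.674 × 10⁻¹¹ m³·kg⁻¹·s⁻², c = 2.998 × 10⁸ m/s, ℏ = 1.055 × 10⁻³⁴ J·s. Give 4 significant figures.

Planck density: ρ_P = c⁵/(ℏG²) = 5.154 × 10⁹⁶ kg/m³.
2.30 × 10¹⁷ / 5.154 × 10⁹⁶ = 4.463 × 10⁻⁸⁰

4.463 × 10⁻⁸⁰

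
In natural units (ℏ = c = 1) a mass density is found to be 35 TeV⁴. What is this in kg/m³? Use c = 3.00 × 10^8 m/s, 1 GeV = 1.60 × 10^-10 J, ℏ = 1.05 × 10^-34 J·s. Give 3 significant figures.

Mass density is [E]/(c²[L]³) = [E]⁴/(ℏ³c⁵).
1 GeV⁴ → 1/(ℏ³c⁵) × (1 GeV in J)⁴ = 2.33 × 10^20 kg/m³.
Convert the energy scale: 35 TeV⁴ = 3.50 × 10^13 GeV⁴.
Result: 3.50 × 10^13 × 2.33 × 10^20 = 8.15 × 10^33 kg/m³.

8.15 × 10^33 kg/m³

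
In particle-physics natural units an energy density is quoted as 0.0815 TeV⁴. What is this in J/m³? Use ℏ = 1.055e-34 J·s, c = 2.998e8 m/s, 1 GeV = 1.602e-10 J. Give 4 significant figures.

1.697e48 J/m³

[E]/[L]³ = [E]⁴/(ℏc)³; restore (ℏc)⁻³.
1 GeV⁴ → 1/(ℏc)³ × (1 GeV in J)⁴ = 2.082e37 J/m³.
Convert the energy scale: 0.0815 TeV⁴ = 8.15e10 GeV⁴.
Result: 8.15e10 × 2.082e37 = 1.697e48 J/m³.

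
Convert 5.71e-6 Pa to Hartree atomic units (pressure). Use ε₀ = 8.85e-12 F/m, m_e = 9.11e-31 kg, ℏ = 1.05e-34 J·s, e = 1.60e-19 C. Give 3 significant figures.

1.90e-19

atomic unit of pressure: P_au = E_h/a₀³ = m_e⁴e¹⁰/((4πε₀)⁵ℏ⁸) = 3.01e13 Pa.
5.71e-6 / 3.01e13 = 1.90e-19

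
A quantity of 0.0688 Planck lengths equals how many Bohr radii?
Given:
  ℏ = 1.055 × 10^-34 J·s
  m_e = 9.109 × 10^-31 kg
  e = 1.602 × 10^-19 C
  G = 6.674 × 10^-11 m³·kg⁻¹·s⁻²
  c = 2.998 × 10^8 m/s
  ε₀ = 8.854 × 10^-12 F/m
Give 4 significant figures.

2.099 × 10^-26

Planck length: ℓ_P = √(ℏG/c³) = 1.616 × 10^-35 m
Bohr radius: a₀ = 4πε₀ℏ²/(m_e e²) = 5.297 × 10^-11 m
0.0688 × 1.616 × 10^-35 / 5.297 × 10^-11 = 2.099 × 10^-26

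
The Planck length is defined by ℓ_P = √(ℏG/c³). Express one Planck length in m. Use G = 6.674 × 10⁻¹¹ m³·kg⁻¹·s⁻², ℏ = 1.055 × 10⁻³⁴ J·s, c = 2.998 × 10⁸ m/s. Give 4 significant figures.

ℓ_P = √(ℏG/c³)
  = √(2.613 × 10⁻⁷⁰)
  = 1.616 × 10⁻³⁵ m

1.616 × 10⁻³⁵ m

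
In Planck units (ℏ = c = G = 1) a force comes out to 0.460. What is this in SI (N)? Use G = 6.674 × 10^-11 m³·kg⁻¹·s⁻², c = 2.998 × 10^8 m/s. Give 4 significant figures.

5.568 × 10^43 N

One Planck force: F_P = c⁴/G = 1.210 × 10^44 N.
0.460 × 1.210 × 10^44 N = 5.568 × 10^43 N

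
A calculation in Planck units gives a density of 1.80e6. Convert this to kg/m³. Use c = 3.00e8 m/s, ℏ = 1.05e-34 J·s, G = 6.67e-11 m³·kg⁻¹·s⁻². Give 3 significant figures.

One Planck density: ρ_P = c⁵/(ℏG²) = 5.20e96 kg/m³.
1.80e6 × 5.20e96 kg/m³ = 9.36e102 kg/m³

9.36e102 kg/m³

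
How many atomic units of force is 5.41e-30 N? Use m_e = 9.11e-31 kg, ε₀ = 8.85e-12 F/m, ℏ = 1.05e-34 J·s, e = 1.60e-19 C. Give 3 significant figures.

6.50e-23

atomic unit of force: F_au = E_h/a₀ = m_e²e⁶/((4πε₀)³ℏ⁴) = 8.33e-8 N.
5.41e-30 / 8.33e-8 = 6.50e-23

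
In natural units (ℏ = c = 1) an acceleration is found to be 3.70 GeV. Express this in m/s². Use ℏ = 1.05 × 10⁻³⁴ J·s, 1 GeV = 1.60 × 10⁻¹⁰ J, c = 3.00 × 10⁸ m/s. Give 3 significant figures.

Acceleration is [L]/[T]² = c·[E]/ℏ.
1 GeV → c/ℏ × (1 GeV in J) = 4.57 × 10³² m/s².
Result: 3.70 × 4.57 × 10³² = 1.69 × 10³³ m/s².

1.69 × 10³³ m/s²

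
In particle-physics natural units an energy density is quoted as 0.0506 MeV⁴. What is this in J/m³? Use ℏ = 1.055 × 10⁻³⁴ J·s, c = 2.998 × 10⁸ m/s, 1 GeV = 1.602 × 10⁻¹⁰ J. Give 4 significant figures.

[E]/[L]³ = [E]⁴/(ℏc)³; restore (ℏc)⁻³.
1 GeV⁴ → 1/(ℏc)³ × (1 GeV in J)⁴ = 2.082 × 10³⁷ J/m³.
Convert the energy scale: 0.0506 MeV⁴ = 5.06 × 10⁻¹⁴ GeV⁴.
Result: 5.06 × 10⁻¹⁴ × 2.082 × 10³⁷ = 1.053 × 10²⁴ J/m³.

1.053 × 10²⁴ J/m³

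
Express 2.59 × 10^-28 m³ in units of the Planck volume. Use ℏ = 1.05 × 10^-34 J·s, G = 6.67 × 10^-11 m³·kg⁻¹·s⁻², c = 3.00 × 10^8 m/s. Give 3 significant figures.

6.20 × 10^76

Planck volume: V_P = (ℏG/c³)^(3/2) = 4.18 × 10^-105 m³.
2.59 × 10^-28 / 4.18 × 10^-105 = 6.20 × 10^76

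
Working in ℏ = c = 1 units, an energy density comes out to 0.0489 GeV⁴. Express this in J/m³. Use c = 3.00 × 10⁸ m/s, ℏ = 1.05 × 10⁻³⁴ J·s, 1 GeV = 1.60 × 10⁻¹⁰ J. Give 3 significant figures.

[E]/[L]³ = [E]⁴/(ℏc)³; restore (ℏc)⁻³.
1 GeV⁴ → 1/(ℏc)³ × (1 GeV in J)⁴ = 2.10 × 10³⁷ J/m³.
Result: 0.0489 × 2.10 × 10³⁷ = 1.03 × 10³⁶ J/m³.

1.03 × 10³⁶ J/m³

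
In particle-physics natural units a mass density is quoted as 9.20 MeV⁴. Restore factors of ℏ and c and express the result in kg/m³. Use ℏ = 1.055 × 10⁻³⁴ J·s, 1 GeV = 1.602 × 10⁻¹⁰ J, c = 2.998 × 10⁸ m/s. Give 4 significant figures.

Mass density is [E]/(c²[L]³) = [E]⁴/(ℏ³c⁵).
1 GeV⁴ → 1/(ℏ³c⁵) × (1 GeV in J)⁴ = 2.316 × 10²⁰ kg/m³.
Convert the energy scale: 9.20 MeV⁴ = 9.20 × 10⁻¹² GeV⁴.
Result: 9.20 × 10⁻¹² × 2.316 × 10²⁰ = 2.131 × 10⁹ kg/m³.

2.131 × 10⁹ kg/m³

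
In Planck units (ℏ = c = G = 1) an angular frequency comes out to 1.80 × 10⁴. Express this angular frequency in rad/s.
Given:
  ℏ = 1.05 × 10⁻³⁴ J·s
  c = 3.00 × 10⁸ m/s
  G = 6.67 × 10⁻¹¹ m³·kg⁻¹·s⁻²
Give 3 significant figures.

One Planck angular frequency: ω_P = √(c⁵/(ℏG)) = 1.86 × 10⁴³ rad/s.
1.80 × 10⁴ × 1.86 × 10⁴³ rad/s = 3.35 × 10⁴⁷ rad/s

3.35 × 10⁴⁷ rad/s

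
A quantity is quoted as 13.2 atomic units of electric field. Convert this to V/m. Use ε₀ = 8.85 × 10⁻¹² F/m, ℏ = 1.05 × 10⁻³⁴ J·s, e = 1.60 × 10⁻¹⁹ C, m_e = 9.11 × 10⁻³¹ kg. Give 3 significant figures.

One atomic unit of electric field: E_au = E_h/(e a₀) = m_e²e⁵/((4πε₀)³ℏ⁴) = 5.20 × 10¹¹ V/m.
13.2 × 5.20 × 10¹¹ V/m = 6.87 × 10¹² V/m

6.87 × 10¹² V/m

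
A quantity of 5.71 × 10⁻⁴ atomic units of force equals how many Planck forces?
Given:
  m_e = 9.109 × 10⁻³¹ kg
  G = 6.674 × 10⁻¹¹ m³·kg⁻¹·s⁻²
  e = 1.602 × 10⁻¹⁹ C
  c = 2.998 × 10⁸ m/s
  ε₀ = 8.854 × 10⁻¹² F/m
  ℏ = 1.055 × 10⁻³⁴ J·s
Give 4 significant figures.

atomic unit of force: F_au = E_h/a₀ = m_e²e⁶/((4πε₀)³ℏ⁴) = 8.220 × 10⁻⁸ N
Planck force: F_P = c⁴/G = 1.210 × 10⁴⁴ N
5.71 × 10⁻⁴ × 8.220 × 10⁻⁸ / 1.210 × 10⁴⁴ = 3.878 × 10⁻⁵⁵

3.878 × 10⁻⁵⁵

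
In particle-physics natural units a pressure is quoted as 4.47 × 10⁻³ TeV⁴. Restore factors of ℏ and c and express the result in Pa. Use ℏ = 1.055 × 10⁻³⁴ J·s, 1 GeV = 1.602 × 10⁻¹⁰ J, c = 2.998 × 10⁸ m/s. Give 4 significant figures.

Pressure is [E]/[L]³ = [E]⁴/(ℏc)³.
1 GeV⁴ → 1/(ℏc)³ × (1 GeV in J)⁴ = 2.082 × 10³⁷ Pa.
Convert the energy scale: 4.47 × 10⁻³ TeV⁴ = 4.47 × 10⁹ GeV⁴.
Result: 4.47 × 10⁹ × 2.082 × 10³⁷ = 9.305 × 10⁴⁶ Pa.

9.305 × 10⁴⁶ Pa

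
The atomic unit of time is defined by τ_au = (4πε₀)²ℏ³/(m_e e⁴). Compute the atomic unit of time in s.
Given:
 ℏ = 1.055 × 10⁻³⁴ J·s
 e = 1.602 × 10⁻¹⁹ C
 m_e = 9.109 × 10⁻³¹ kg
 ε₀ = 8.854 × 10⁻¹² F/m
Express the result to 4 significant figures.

τ_au = (4πε₀)²ℏ³/(m_e e⁴)
E_h = 4.354 × 10⁻¹⁸ J
ℏ/E_h = 2.423 × 10⁻¹⁷ s

2.423 × 10⁻¹⁷ s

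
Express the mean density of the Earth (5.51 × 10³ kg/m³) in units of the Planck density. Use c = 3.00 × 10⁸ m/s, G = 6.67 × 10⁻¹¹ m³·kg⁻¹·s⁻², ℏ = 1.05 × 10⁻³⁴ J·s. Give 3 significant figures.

1.06 × 10⁻⁹³

Planck density: ρ_P = c⁵/(ℏG²) = 5.20 × 10⁹⁶ kg/m³.
5.51 × 10³ / 5.20 × 10⁹⁶ = 1.06 × 10⁻⁹³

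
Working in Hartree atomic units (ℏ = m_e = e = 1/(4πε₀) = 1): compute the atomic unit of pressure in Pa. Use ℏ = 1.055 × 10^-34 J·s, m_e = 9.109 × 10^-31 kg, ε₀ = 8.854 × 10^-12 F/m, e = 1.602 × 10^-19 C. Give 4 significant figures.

2.929 × 10^13 Pa

From ℏ = m_e = e = 1/(4πε₀) = 1 the pressure scale is P_au = E_h/a₀³ = m_e⁴e¹⁰/((4πε₀)⁵ℏ⁸).
E_h = 4.354 × 10^-18 J
a₀ = 5.297 × 10^-11 m
E_h/a₀³ = 2.929 × 10^13 Pa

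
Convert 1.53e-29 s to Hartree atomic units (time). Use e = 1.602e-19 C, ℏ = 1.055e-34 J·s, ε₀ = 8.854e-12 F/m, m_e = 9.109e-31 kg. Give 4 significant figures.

6.315e-13

atomic unit of time: τ_au = (4πε₀)²ℏ³/(m_e e⁴) = 2.423e-17 s.
1.53e-29 / 2.423e-17 = 6.315e-13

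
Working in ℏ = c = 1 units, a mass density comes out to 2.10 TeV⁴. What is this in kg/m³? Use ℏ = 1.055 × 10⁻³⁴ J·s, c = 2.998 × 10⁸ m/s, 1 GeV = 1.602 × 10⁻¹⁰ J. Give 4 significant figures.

4.864 × 10³² kg/m³

Mass density is [E]/(c²[L]³) = [E]⁴/(ℏ³c⁵).
1 GeV⁴ → 1/(ℏ³c⁵) × (1 GeV in J)⁴ = 2.316 × 10²⁰ kg/m³.
Convert the energy scale: 2.10 TeV⁴ = 2.10 × 10¹² GeV⁴.
Result: 2.10 × 10¹² × 2.316 × 10²⁰ = 4.864 × 10³² kg/m³.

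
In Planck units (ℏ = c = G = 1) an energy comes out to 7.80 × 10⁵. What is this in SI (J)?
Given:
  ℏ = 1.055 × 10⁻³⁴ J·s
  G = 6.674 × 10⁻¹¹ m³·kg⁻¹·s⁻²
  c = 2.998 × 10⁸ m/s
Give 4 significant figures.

One Planck energy: E_P = √(ℏc⁵/G) = 1.957 × 10⁹ J.
7.80 × 10⁵ × 1.957 × 10⁹ J = 1.526 × 10¹⁵ J

1.526 × 10¹⁵ J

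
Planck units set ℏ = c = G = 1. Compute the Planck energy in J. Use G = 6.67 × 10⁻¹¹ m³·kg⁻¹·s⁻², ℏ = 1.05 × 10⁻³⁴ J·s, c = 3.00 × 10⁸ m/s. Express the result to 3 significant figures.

The unique combination of the constants set to 1 with dimensions of energy is E_P = √(ℏc⁵/G).
  = √(3.83 × 10¹⁸)
  = 1.96 × 10⁹ J

1.96 × 10⁹ J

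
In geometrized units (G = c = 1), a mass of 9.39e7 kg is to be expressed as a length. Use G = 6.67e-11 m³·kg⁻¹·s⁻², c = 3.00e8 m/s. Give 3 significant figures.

6.96e-20 m

In G = c = 1 units mass has dimensions of length; the conversion factor is G/c².
9.39e7 kg × (G/c²) = 6.96e-20 m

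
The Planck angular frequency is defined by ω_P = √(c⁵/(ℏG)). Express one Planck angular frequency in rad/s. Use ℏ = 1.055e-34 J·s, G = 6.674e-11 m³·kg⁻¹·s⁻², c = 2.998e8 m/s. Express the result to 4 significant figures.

ω_P = √(c⁵/(ℏG))
  = √(3.440e86)
  = 1.855e43 rad/s

1.855e43 rad/s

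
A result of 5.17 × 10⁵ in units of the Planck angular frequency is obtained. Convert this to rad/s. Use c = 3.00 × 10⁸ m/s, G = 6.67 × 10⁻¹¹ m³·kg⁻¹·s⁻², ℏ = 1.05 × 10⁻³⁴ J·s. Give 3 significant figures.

9.63 × 10⁴⁸ rad/s

One Planck angular frequency: ω_P = √(c⁵/(ℏG)) = 1.86 × 10⁴³ rad/s.
5.17 × 10⁵ × 1.86 × 10⁴³ rad/s = 9.63 × 10⁴⁸ rad/s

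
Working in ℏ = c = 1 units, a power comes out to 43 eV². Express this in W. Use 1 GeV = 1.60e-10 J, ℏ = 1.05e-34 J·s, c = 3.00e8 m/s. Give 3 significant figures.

Power is [E]/[T] = [E]²/ℏ.
1 GeV² → 1/ℏ × (1 GeV in J)² = 2.44e14 W.
Convert the energy scale: 43 eV² = 4.30e-17 GeV².
Result: 4.30e-17 × 2.44e14 = 0.0105 W.

0.0105 W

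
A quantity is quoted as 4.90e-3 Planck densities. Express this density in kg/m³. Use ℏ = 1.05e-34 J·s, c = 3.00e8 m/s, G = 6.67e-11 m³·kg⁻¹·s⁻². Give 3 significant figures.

2.55e94 kg/m³

One Planck density: ρ_P = c⁵/(ℏG²) = 5.20e96 kg/m³.
4.90e-3 × 5.20e96 kg/m³ = 2.55e94 kg/m³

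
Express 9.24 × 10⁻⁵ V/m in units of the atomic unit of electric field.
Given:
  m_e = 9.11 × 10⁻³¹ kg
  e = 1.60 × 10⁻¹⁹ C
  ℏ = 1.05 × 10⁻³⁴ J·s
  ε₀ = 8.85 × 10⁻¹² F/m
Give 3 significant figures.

1.78 × 10⁻¹⁶

atomic unit of electric field: E_au = E_h/(e a₀) = m_e²e⁵/((4πε₀)³ℏ⁴) = 5.20 × 10¹¹ V/m.
9.24 × 10⁻⁵ / 5.20 × 10¹¹ = 1.78 × 10⁻¹⁶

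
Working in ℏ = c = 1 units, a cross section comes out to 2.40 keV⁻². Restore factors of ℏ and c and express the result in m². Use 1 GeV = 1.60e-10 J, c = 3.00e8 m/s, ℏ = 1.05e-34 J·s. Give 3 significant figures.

9.30e-20 m²

Area is [L]² = [E]⁻²·(ℏc)²; restore (ℏc)².
1 GeV⁻² → (ℏc)² × (1 GeV in J)⁻² = 3.88e-32 m².
Convert the energy scale: 2.40 keV⁻² = 2.40e12 GeV⁻².
Result: 2.40e12 × 3.88e-32 = 9.30e-20 m².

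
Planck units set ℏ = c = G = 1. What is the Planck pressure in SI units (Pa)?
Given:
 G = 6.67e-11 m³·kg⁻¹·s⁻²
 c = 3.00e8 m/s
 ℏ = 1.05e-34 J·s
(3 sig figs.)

The unique combination of the constants set to 1 with dimensions of pressure is p_P = c⁷/(ℏG²).
  = 2.19e59 / 4.67e-55
  = 4.68e113 Pa

4.68e113 Pa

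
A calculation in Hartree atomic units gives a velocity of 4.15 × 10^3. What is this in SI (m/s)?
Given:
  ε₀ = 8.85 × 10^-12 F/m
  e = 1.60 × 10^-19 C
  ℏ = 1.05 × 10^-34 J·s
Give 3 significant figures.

One atomic unit of velocity: v_au = e²/(4πε₀ℏ) = 2.19 × 10^6 m/s.
4.15 × 10^3 × 2.19 × 10^6 m/s = 9.10 × 10^9 m/s

9.10 × 10^9 m/s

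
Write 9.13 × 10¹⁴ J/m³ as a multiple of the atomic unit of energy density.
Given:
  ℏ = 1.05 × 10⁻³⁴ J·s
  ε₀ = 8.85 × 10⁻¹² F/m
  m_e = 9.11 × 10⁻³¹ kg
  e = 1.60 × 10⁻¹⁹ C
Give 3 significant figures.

30.3

atomic unit of energy density: u_au = E_h/a₀³ = m_e⁴e¹⁰/((4πε₀)⁵ℏ⁸) = 3.01 × 10¹³ J/m³.
9.13 × 10¹⁴ / 3.01 × 10¹³ = 30.3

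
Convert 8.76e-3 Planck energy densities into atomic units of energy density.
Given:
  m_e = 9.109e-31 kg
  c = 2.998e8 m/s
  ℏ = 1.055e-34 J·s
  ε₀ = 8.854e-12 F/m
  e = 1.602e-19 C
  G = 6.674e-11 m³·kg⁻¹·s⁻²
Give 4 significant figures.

Planck energy density: u_P = c⁷/(ℏG²) = 4.632e113 J/m³
atomic unit of energy density: u_au = E_h/a₀³ = m_e⁴e¹⁰/((4πε₀)⁵ℏ⁸) = 2.929e13 J/m³
8.76e-3 × 4.632e113 / 2.929e13 = 1.385e98

1.385e98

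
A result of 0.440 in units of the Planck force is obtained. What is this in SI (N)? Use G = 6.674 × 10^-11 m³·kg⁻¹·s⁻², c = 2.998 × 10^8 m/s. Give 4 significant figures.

5.326 × 10^43 N

One Planck force: F_P = c⁴/G = 1.210 × 10^44 N.
0.440 × 1.210 × 10^44 N = 5.326 × 10^43 N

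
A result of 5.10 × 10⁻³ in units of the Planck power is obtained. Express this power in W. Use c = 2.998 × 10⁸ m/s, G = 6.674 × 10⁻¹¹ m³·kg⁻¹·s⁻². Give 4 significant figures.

One Planck power: P_P = c⁵/G = 3.629 × 10⁵² W.
5.10 × 10⁻³ × 3.629 × 10⁵² W = 1.851 × 10⁵⁰ W

1.851 × 10⁵⁰ W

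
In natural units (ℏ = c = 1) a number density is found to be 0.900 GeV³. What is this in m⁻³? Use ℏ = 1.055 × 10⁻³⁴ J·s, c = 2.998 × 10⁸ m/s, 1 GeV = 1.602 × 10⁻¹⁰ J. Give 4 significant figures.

Number density is [L]⁻³ = [E]³/(ℏc)³.
1 GeV³ → 1/(ℏc)³ × (1 GeV in J)³ = 1.299 × 10⁴⁷ m⁻³.
Result: 0.900 × 1.299 × 10⁴⁷ = 1.169 × 10⁴⁷ m⁻³.

1.169 × 10⁴⁷ m⁻³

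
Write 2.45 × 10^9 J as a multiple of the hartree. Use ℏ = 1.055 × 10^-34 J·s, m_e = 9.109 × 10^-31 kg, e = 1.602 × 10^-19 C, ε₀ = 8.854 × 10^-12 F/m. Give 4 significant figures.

hartree: E_h = m_e e⁴/(4πε₀ℏ)² = 4.354 × 10^-18 J.
2.45 × 10^9 / 4.354 × 10^-18 = 5.627 × 10^26

5.627 × 10^26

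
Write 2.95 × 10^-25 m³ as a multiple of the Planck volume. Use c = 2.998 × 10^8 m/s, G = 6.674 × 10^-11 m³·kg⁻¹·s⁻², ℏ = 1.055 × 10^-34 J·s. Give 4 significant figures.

Planck volume: V_P = (ℏG/c³)^(3/2) = 4.224 × 10^-105 m³.
2.95 × 10^-25 / 4.224 × 10^-105 = 6.984 × 10^79

6.984 × 10^79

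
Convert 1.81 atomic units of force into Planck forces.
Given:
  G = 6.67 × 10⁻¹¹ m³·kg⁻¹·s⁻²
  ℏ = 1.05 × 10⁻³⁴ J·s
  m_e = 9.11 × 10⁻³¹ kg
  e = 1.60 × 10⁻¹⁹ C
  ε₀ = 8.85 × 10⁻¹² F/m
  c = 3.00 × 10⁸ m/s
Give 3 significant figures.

1.24 × 10⁻⁵¹

atomic unit of force: F_au = E_h/a₀ = m_e²e⁶/((4πε₀)³ℏ⁴) = 8.33 × 10⁻⁸ N
Planck force: F_P = c⁴/G = 1.21 × 10⁴⁴ N
1.81 × 8.33 × 10⁻⁸ / 1.21 × 10⁴⁴ = 1.24 × 10⁻⁵¹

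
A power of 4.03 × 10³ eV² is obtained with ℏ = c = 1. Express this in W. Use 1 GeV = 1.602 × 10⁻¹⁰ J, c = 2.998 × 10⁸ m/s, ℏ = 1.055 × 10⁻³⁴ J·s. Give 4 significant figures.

0.9803 W

Power is [E]/[T] = [E]²/ℏ.
1 GeV² → 1/ℏ × (1 GeV in J)² = 2.433 × 10¹⁴ W.
Convert the energy scale: 4.03 × 10³ eV² = 4.03 × 10⁻¹⁵ GeV².
Result: 4.03 × 10⁻¹⁵ × 2.433 × 10¹⁴ = 0.9803 W.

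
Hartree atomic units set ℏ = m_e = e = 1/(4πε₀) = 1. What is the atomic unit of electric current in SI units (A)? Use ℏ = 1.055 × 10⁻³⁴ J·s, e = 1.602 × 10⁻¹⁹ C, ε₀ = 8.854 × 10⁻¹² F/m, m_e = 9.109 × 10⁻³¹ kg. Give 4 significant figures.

The unique combination of the constants set to 1 with dimensions of current is I_au = e E_h/ℏ = m_e e⁵/((4πε₀)²ℏ³).
E_h = 4.354 × 10⁻¹⁸ J
e·E_h/ℏ = 6.612 × 10⁻³ A

6.612 × 10⁻³ A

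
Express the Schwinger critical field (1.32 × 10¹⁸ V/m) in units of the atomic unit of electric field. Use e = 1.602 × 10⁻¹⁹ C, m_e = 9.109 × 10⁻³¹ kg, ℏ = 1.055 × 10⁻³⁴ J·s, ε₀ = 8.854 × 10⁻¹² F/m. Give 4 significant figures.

2.573 × 10⁶

atomic unit of electric field: E_au = E_h/(e a₀) = m_e²e⁵/((4πε₀)³ℏ⁴) = 5.131 × 10¹¹ V/m.
1.32 × 10¹⁸ / 5.131 × 10¹¹ = 2.573 × 10⁶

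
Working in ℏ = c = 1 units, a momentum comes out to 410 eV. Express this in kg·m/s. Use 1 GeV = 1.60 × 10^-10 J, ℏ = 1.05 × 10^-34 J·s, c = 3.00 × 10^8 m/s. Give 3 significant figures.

Momentum is [E]/c; divide by c.
1 GeV → 1/c × (1 GeV in J) = 5.33 × 10^-19 kg·m/s.
Convert the energy scale: 410 eV = 4.10 × 10^-7 GeV.
Result: 4.10 × 10^-7 × 5.33 × 10^-19 = 2.19 × 10^-25 kg·m/s.

2.19 × 10^-25 kg·m/s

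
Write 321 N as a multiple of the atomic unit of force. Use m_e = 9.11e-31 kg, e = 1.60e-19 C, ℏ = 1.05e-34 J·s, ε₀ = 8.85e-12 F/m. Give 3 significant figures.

atomic unit of force: F_au = E_h/a₀ = m_e²e⁶/((4πε₀)³ℏ⁴) = 8.33e-8 N.
321 / 8.33e-8 = 3.85e9

3.85e9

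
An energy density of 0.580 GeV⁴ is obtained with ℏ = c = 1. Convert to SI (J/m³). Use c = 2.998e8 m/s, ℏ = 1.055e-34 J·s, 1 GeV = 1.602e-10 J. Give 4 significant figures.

[E]/[L]³ = [E]⁴/(ℏc)³; restore (ℏc)⁻³.
1 GeV⁴ → 1/(ℏc)³ × (1 GeV in J)⁴ = 2.082e37 J/m³.
Result: 0.580 × 2.082e37 = 1.207e37 J/m³.

1.207e37 J/m³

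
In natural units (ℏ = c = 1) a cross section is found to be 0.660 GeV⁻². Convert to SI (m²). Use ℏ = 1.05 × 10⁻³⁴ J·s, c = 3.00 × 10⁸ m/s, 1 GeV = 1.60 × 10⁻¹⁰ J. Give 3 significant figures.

Area is [L]² = [E]⁻²·(ℏc)²; restore (ℏc)².
1 GeV⁻² → (ℏc)² × (1 GeV in J)⁻² = 3.88 × 10⁻³² m².
Result: 0.660 × 3.88 × 10⁻³² = 2.56 × 10⁻³² m².

2.56 × 10⁻³² m²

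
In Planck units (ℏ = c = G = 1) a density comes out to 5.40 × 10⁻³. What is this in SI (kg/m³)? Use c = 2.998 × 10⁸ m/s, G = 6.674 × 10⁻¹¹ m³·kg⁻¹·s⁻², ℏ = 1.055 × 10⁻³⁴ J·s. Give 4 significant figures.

2.783 × 10⁹⁴ kg/m³

One Planck density: ρ_P = c⁵/(ℏG²) = 5.154 × 10⁹⁶ kg/m³.
5.40 × 10⁻³ × 5.154 × 10⁹⁶ kg/m³ = 2.783 × 10⁹⁴ kg/m³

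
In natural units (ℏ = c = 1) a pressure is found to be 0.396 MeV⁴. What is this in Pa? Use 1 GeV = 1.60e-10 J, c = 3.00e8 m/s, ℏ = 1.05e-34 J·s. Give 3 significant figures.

Pressure is [E]/[L]³ = [E]⁴/(ℏc)³.
1 GeV⁴ → 1/(ℏc)³ × (1 GeV in J)⁴ = 2.10e37 Pa.
Convert the energy scale: 0.396 MeV⁴ = 3.96e-13 GeV⁴.
Result: 3.96e-13 × 2.10e37 = 8.30e24 Pa.

8.30e24 Pa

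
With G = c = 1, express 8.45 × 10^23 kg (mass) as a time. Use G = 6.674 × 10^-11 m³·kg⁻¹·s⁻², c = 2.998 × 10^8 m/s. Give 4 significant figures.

2.093 × 10^-12 s

Mass → time via G/c³.
8.45 × 10^23 kg × (G/c³) = 2.093 × 10^-12 s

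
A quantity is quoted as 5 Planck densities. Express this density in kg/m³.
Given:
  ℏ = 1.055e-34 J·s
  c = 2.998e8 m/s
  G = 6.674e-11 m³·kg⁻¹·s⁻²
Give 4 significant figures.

2.577e97 kg/m³

One Planck density: ρ_P = c⁵/(ℏG²) = 5.154e96 kg/m³.
5 × 5.154e96 kg/m³ = 2.577e97 kg/m³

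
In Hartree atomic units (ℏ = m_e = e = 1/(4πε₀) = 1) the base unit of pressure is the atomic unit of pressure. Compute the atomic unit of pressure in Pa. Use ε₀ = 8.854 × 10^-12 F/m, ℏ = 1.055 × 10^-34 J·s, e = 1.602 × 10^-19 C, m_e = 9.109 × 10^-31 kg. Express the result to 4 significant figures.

2.929 × 10^13 Pa

P_au = E_h/a₀³ = m_e⁴e¹⁰/((4πε₀)⁵ℏ⁸)
E_h = 4.354 × 10^-18 J
a₀ = 5.297 × 10^-11 m
E_h/a₀³ = 2.929 × 10^13 Pa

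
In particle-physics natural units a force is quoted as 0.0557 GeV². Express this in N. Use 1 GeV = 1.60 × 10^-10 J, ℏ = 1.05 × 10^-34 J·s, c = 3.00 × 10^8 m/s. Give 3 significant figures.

Force is [E]/[L] = [E]²/(ℏc); restore (ℏc)⁻¹.
1 GeV² → 1/(ℏc) × (1 GeV in J)² = 8.13 × 10^5 N.
Result: 0.0557 × 8.13 × 10^5 = 4.53 × 10^4 N.

4.53 × 10^4 N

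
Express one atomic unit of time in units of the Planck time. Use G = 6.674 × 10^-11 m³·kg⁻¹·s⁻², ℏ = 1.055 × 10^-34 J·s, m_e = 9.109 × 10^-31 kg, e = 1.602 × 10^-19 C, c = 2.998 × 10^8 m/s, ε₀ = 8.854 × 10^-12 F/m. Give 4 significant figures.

atomic unit of time: τ_au = (4πε₀)²ℏ³/(m_e e⁴) = 2.423 × 10^-17 s
Planck time: t_P = √(ℏG/c⁵) = 5.392 × 10^-44 s
ratio = 2.423 × 10^-17 / 5.392 × 10^-44 = 4.494 × 10^26

4.494 × 10^26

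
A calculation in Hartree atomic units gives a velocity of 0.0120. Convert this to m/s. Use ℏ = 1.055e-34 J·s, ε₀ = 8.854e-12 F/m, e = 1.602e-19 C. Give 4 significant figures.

One atomic unit of velocity: v_au = e²/(4πε₀ℏ) = 2.186e6 m/s.
0.0120 × 2.186e6 m/s = 2.624e4 m/s

2.624e4 m/s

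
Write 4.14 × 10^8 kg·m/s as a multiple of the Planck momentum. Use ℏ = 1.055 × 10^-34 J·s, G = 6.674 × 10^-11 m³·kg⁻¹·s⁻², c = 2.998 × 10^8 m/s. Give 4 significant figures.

6.343 × 10^7

Planck momentum: p_P = √(ℏc³/G) = 6.527 kg·m/s.
4.14 × 10^8 / 6.527 = 6.343 × 10^7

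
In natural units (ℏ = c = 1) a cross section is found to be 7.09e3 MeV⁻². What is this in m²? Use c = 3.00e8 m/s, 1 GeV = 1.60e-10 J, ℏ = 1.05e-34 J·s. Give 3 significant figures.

Area is [L]² = [E]⁻²·(ℏc)²; restore (ℏc)².
1 GeV⁻² → (ℏc)² × (1 GeV in J)⁻² = 3.88e-32 m².
Convert the energy scale: 7.09e3 MeV⁻² = 7.09e9 GeV⁻².
Result: 7.09e9 × 3.88e-32 = 2.75e-22 m².

2.75e-22 m²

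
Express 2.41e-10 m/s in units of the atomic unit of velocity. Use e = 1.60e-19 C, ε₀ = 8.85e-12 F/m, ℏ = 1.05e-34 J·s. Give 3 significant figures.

1.10e-16

atomic unit of velocity: v_au = e²/(4πε₀ℏ) = 2.19e6 m/s.
2.41e-10 / 2.19e6 = 1.10e-16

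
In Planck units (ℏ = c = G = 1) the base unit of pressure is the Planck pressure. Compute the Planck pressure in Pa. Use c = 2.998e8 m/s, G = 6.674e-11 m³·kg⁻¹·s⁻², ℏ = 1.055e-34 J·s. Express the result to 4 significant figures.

p_P = c⁷/(ℏG²)
  = 2.177e59 / 4.699e-55
  = 4.632e113 Pa

4.632e113 Pa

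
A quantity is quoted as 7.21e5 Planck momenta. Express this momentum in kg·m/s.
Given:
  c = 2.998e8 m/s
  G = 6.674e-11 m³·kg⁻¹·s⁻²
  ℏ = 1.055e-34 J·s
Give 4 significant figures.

One Planck momentum: p_P = √(ℏc³/G) = 6.527 kg·m/s.
7.21e5 × 6.527 kg·m/s = 4.706e6 kg·m/s

4.706e6 kg·m/s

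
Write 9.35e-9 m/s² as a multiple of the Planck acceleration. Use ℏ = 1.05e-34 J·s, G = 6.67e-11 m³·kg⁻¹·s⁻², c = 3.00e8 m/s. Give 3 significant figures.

Planck acceleration: a_P = √(c⁷/(ℏG)) = 5.59e51 m/s².
9.35e-9 / 5.59e51 = 1.67e-60

1.67e-60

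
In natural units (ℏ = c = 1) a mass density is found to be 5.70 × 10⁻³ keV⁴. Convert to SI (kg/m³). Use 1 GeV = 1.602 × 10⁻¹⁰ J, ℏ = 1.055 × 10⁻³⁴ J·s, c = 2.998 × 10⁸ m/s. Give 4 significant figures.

Mass density is [E]/(c²[L]³) = [E]⁴/(ℏ³c⁵).
1 GeV⁴ → 1/(ℏ³c⁵) × (1 GeV in J)⁴ = 2.316 × 10²⁰ kg/m³.
Convert the energy scale: 5.70 × 10⁻³ keV⁴ = 5.70 × 10⁻²⁷ GeV⁴.
Result: 5.70 × 10⁻²⁷ × 2.316 × 10²⁰ = 1.320 × 10⁻⁶ kg/m³.

1.320 × 10⁻⁶ kg/m³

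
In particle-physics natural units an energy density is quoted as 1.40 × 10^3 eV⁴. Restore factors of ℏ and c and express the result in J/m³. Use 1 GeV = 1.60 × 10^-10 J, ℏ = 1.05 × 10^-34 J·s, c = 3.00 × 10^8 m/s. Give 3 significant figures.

[E]/[L]³ = [E]⁴/(ℏc)³; restore (ℏc)⁻³.
1 GeV⁴ → 1/(ℏc)³ × (1 GeV in J)⁴ = 2.10 × 10^37 J/m³.
Convert the energy scale: 1.40 × 10^3 eV⁴ = 1.40 × 10^-33 GeV⁴.
Result: 1.40 × 10^-33 × 2.10 × 10^37 = 2.94 × 10^4 J/m³.

2.94 × 10^4 J/m³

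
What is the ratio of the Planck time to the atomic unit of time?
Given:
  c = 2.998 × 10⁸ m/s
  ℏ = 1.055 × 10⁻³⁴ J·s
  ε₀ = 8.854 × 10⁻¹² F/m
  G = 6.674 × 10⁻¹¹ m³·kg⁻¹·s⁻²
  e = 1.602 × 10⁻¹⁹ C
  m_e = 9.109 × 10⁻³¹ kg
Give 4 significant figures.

Planck time: t_P = √(ℏG/c⁵) = 5.392 × 10⁻⁴⁴ s
atomic unit of time: τ_au = (4πε₀)²ℏ³/(m_e e⁴) = 2.423 × 10⁻¹⁷ s
ratio = 5.392 × 10⁻⁴⁴ / 2.423 × 10⁻¹⁷ = 2.225 × 10⁻²⁷

2.225 × 10⁻²⁷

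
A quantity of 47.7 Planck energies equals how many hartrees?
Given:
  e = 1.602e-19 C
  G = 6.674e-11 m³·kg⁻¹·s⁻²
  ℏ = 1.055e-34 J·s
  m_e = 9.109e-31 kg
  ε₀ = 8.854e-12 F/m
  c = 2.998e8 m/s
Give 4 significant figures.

2.143e28

Planck energy: E_P = √(ℏc⁵/G) = 1.957e9 J
hartree: E_h = m_e e⁴/(4πε₀ℏ)² = 4.354e-18 J
47.7 × 1.957e9 / 4.354e-18 = 2.143e28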